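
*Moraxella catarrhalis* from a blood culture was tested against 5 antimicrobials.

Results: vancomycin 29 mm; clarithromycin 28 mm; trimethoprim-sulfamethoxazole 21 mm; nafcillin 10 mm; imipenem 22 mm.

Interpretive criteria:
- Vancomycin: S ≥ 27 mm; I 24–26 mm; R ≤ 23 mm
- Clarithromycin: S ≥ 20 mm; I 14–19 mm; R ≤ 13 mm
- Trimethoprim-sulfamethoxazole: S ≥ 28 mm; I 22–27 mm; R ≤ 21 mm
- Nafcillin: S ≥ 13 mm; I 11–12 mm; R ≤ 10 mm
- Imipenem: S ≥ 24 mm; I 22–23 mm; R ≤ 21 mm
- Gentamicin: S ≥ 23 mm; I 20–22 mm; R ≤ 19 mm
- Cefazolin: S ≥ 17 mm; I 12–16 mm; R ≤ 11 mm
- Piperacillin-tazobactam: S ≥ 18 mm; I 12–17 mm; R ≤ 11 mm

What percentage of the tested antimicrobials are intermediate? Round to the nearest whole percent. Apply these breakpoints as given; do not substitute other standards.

20%

Vancomycin 29 mm: ≥ 27 mm → Susceptible
Clarithromycin 28 mm: ≥ 20 mm — susceptible
Trimethoprim-sulfamethoxazole: 21 mm is ≤ 21 mm — resistant
Nafcillin: 10 mm is ≤ 10 mm — resistant
Imipenem 22 mm: in 22–23 mm ⇒ Intermediate
Intermediate: 1/5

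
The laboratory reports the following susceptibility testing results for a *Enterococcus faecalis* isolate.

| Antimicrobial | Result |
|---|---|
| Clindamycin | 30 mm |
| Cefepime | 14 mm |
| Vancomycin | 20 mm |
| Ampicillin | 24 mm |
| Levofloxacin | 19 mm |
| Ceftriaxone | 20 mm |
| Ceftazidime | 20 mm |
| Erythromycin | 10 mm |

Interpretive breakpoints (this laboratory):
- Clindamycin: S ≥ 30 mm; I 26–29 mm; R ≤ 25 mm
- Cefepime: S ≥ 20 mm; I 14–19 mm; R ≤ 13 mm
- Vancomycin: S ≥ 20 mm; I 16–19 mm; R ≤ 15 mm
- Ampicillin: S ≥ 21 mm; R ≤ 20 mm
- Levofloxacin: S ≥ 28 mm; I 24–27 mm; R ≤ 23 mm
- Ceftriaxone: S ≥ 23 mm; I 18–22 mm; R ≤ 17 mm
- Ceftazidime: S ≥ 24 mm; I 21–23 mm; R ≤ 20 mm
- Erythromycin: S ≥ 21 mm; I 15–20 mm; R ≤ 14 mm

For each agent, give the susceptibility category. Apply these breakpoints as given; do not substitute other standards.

S, I, S, S, R, I, R, R

Clindamycin 30 mm: ≥ 30 mm → S
Cefepime 14 mm: in 14–19 mm → Intermediate
Vancomycin (20 mm) ≥ 20 mm — susceptible
Ampicillin (24 mm) ≥ 21 mm → Susceptible
Levofloxacin: 19 mm is ≤ 23 mm ⇒ R
Ceftriaxone (20 mm) in 18–22 mm → intermediate
Ceftazidime 20 mm: ≤ 20 mm — Resistant
Erythromycin 10 mm: ≤ 14 mm → R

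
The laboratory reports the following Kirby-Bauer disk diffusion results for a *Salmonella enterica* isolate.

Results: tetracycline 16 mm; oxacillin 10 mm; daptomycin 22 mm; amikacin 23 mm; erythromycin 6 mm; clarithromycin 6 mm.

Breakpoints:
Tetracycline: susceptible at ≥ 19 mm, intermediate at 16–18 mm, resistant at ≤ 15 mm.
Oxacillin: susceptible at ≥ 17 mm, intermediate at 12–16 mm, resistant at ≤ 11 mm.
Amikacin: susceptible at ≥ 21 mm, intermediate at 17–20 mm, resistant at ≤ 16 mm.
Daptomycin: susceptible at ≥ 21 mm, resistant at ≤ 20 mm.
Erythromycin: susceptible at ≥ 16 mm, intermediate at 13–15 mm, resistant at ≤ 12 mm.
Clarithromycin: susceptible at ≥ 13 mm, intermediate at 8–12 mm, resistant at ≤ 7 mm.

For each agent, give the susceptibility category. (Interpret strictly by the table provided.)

I, R, S, S, R, R

Tetracycline (16 mm) in 16–18 mm → Intermediate
Oxacillin 10 mm: ≤ 11 mm ⇒ Resistant
Daptomycin 22 mm: ≥ 21 mm — Susceptible
Amikacin: 23 mm is ≥ 21 mm ⇒ S
Erythromycin 6 mm: ≤ 12 mm — resistant
Clarithromycin (6 mm) ≤ 7 mm → R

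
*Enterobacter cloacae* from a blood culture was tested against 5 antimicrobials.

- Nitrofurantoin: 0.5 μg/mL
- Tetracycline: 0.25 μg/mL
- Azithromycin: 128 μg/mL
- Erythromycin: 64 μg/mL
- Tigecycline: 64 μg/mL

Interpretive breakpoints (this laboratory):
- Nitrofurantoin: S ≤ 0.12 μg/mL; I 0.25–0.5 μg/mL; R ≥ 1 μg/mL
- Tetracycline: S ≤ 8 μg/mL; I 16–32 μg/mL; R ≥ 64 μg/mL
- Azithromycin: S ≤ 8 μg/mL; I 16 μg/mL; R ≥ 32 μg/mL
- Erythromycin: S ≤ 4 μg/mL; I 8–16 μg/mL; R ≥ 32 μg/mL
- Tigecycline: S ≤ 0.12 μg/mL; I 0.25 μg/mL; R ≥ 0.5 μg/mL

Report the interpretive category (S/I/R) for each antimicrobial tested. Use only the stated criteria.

I, S, R, R, R

Nitrofurantoin: 0.5 μg/mL is in 0.25–0.5 μg/mL — intermediate
Tetracycline: 0.25 μg/mL is ≤ 8 μg/mL — susceptible
Azithromycin: 128 μg/mL is ≥ 32 μg/mL ⇒ Resistant
Erythromycin (64 μg/mL) ≥ 32 μg/mL → resistant
Tigecycline: 64 μg/mL is ≥ 0.5 μg/mL — resistant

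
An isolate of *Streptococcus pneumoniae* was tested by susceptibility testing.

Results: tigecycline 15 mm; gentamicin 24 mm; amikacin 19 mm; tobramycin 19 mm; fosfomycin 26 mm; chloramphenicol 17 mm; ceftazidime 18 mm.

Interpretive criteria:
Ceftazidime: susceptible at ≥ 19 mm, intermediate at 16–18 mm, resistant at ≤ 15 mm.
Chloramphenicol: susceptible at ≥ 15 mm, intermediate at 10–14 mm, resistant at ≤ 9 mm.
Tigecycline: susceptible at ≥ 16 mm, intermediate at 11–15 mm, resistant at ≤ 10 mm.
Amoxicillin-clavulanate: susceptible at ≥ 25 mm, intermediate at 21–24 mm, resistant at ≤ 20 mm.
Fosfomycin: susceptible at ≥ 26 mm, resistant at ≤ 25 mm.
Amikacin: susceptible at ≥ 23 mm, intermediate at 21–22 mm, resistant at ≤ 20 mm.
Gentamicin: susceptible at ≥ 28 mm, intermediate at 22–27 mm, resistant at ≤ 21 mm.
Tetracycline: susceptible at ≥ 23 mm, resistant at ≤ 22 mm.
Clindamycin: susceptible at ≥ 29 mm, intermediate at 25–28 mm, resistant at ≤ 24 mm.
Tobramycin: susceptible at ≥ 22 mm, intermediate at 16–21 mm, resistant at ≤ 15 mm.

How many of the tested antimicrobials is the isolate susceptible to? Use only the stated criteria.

2

Tigecycline (15 mm) in 11–15 mm → I
Gentamicin 24 mm: in 22–27 mm — I
Amikacin (19 mm) ≤ 20 mm — resistant
Tobramycin 19 mm: in 16–21 mm → intermediate
Fosfomycin: 26 mm is ≥ 26 mm ⇒ S
Chloramphenicol (17 mm) ≥ 15 mm ⇒ S
Ceftazidime 18 mm: in 16–18 mm → intermediate
Susceptible: 2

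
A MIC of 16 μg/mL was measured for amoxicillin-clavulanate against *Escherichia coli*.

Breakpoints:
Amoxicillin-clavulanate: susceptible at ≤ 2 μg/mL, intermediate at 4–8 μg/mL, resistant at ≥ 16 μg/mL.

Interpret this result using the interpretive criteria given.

R

Amoxicillin-clavulanate (16 μg/mL) ≥ 16 μg/mL ⇒ R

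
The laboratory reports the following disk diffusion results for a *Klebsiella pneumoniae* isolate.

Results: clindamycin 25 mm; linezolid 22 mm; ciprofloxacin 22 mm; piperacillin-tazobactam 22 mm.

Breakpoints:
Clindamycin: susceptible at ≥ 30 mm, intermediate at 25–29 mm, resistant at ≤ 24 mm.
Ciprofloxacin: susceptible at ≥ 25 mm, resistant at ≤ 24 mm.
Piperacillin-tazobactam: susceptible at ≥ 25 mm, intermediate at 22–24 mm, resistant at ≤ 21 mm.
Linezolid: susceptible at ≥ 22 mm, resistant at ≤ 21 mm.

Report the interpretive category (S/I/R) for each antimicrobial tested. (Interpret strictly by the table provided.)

I, S, R, I

Clindamycin (25 mm) in 25–29 mm → Intermediate
Linezolid 22 mm: ≥ 22 mm ⇒ Susceptible
Ciprofloxacin: 22 mm is ≤ 24 mm ⇒ resistant
Piperacillin-tazobactam (22 mm) in 22–24 mm → I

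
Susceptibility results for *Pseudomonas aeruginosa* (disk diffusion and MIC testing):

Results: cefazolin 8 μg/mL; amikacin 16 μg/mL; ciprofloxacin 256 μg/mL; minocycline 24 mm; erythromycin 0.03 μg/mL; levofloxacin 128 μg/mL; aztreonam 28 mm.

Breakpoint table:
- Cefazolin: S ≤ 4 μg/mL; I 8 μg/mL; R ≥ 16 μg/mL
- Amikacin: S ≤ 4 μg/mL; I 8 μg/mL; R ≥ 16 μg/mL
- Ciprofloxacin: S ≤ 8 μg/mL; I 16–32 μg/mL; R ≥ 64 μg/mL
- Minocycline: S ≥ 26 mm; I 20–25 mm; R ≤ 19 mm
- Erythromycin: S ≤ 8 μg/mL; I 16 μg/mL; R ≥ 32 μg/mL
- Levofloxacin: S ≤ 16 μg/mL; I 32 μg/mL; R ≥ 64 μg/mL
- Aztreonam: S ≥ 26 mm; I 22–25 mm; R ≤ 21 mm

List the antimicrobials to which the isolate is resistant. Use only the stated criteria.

Cefazolin 8 μg/mL: = 8 μg/mL → intermediate
Amikacin: 16 μg/mL is ≥ 16 μg/mL — resistant
Ciprofloxacin (256 μg/mL) ≥ 64 μg/mL — R
Minocycline 24 mm: in 20–25 mm → intermediate
Erythromycin (0.03 μg/mL) ≤ 8 μg/mL → S
Levofloxacin: 128 μg/mL is ≥ 64 μg/mL → R
Aztreonam 28 mm: ≥ 26 mm ⇒ Susceptible

amikacin, ciprofloxacin, levofloxacin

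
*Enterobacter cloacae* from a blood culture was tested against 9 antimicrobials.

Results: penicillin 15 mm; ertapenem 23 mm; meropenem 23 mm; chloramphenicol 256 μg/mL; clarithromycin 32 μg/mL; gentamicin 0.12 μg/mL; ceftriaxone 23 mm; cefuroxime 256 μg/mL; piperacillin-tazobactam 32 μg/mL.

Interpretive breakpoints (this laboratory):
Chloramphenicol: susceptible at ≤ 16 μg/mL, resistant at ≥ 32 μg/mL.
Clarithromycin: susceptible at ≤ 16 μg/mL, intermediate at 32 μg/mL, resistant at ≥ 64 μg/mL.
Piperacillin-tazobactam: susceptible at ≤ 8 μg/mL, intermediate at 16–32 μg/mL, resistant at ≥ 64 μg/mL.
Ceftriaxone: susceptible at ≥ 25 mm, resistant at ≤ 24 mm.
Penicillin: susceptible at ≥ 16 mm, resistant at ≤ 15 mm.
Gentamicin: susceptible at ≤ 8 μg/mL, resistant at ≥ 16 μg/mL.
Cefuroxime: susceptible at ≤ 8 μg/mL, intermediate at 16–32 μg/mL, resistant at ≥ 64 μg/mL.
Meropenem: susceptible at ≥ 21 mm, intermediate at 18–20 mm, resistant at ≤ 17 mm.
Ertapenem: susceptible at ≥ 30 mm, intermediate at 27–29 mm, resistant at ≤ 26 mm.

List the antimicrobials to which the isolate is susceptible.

meropenem, gentamicin

Penicillin (15 mm) ≤ 15 mm ⇒ R
Ertapenem (23 mm) ≤ 26 mm → R
Meropenem: 23 mm is ≥ 21 mm → susceptible
Chloramphenicol 256 μg/mL: ≥ 32 μg/mL → resistant
Clarithromycin: 32 μg/mL is = 32 μg/mL ⇒ intermediate
Gentamicin 0.12 μg/mL: ≤ 8 μg/mL ⇒ Susceptible
Ceftriaxone (23 mm) ≤ 24 mm — resistant
Cefuroxime (256 μg/mL) ≥ 64 μg/mL — Resistant
Piperacillin-tazobactam: 32 μg/mL is in 16–32 μg/mL — I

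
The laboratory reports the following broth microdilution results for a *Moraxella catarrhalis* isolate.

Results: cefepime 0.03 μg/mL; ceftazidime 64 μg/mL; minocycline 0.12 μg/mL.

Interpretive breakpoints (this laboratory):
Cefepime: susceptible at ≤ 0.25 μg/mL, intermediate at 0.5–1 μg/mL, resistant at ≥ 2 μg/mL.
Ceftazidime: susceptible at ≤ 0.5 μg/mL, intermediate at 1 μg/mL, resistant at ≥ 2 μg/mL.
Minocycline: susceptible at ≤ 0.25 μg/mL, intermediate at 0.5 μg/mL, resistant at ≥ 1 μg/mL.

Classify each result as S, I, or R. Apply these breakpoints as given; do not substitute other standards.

Cefepime 0.03 μg/mL: ≤ 0.25 μg/mL — Susceptible
Ceftazidime 64 μg/mL: ≥ 2 μg/mL → resistant
Minocycline: 0.12 μg/mL is ≤ 0.25 μg/mL — Susceptible

S, R, S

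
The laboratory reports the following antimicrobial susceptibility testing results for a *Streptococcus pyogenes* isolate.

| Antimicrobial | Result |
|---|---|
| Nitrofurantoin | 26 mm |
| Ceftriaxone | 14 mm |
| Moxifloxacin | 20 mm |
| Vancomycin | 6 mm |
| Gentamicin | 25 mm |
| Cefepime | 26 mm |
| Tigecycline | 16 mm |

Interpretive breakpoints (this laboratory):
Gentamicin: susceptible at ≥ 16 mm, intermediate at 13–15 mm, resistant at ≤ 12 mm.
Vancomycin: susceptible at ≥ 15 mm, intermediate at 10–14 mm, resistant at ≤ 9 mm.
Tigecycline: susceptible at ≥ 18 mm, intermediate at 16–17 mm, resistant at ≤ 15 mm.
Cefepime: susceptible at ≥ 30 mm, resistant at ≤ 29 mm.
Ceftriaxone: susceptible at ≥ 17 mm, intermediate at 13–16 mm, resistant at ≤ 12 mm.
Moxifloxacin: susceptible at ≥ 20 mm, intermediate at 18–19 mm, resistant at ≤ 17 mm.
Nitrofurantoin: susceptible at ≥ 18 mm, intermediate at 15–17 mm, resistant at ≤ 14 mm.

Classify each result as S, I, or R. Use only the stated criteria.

S, I, S, R, S, R, I

Nitrofurantoin (26 mm) ≥ 18 mm → susceptible
Ceftriaxone (14 mm) in 13–16 mm → I
Moxifloxacin 20 mm: ≥ 20 mm → susceptible
Vancomycin (6 mm) ≤ 9 mm ⇒ Resistant
Gentamicin (25 mm) ≥ 16 mm → susceptible
Cefepime 26 mm: ≤ 29 mm → Resistant
Tigecycline: 16 mm is in 16–17 mm — I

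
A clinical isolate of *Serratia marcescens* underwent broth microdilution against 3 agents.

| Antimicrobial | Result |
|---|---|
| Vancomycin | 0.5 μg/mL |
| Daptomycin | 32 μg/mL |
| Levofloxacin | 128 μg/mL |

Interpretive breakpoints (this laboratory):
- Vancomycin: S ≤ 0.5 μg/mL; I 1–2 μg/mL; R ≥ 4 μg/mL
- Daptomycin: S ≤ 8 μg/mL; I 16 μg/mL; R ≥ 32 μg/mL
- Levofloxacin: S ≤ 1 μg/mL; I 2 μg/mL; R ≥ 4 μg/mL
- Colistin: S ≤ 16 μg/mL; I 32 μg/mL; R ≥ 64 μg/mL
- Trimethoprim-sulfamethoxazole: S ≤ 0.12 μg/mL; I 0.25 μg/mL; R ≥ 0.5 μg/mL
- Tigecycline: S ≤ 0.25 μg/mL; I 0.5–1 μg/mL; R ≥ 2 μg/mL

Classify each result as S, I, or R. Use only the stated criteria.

S, R, R

Vancomycin (0.5 μg/mL) ≤ 0.5 μg/mL — susceptible
Daptomycin (32 μg/mL) ≥ 32 μg/mL → Resistant
Levofloxacin (128 μg/mL) ≥ 4 μg/mL → Resistant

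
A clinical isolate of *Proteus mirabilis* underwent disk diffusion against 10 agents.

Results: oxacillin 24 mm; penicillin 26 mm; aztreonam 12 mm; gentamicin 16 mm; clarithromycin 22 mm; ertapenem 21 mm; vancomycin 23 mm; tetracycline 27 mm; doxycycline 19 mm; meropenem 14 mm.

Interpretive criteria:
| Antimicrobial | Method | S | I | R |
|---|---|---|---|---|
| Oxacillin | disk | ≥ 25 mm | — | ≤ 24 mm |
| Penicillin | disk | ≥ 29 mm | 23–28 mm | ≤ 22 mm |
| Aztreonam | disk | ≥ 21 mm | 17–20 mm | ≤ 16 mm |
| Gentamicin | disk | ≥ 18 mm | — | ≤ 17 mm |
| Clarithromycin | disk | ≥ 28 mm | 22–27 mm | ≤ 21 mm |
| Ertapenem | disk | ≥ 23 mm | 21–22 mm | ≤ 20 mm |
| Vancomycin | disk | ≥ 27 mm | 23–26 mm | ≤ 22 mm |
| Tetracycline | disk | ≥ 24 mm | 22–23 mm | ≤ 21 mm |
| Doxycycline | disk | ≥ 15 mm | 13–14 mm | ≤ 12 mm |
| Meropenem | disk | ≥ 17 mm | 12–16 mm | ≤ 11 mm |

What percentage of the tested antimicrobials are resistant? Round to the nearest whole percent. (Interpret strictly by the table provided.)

Oxacillin 24 mm: ≤ 24 mm ⇒ resistant
Penicillin 26 mm: in 23–28 mm → I
Aztreonam 12 mm: ≤ 16 mm — resistant
Gentamicin 16 mm: ≤ 17 mm → Resistant
Clarithromycin (22 mm) in 22–27 mm → I
Ertapenem (21 mm) in 21–22 mm — intermediate
Vancomycin 23 mm: in 23–26 mm — I
Tetracycline: 27 mm is ≥ 24 mm → S
Doxycycline: 19 mm is ≥ 15 mm — susceptible
Meropenem (14 mm) in 12–16 mm → Intermediate
Resistant: 3/10

30%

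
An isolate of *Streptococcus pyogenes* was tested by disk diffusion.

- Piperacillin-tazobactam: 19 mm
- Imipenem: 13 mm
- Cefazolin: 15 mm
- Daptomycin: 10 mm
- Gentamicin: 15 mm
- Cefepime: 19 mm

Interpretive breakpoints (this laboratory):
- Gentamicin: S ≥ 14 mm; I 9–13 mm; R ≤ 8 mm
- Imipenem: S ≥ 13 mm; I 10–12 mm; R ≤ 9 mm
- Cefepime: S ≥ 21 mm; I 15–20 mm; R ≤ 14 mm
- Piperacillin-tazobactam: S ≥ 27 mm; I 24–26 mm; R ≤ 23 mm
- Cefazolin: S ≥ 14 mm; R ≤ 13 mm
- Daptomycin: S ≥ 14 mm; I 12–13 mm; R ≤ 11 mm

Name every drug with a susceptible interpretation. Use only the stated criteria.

Piperacillin-tazobactam: 19 mm is ≤ 23 mm — resistant
Imipenem 13 mm: ≥ 13 mm ⇒ S
Cefazolin 15 mm: ≥ 14 mm — susceptible
Daptomycin: 10 mm is ≤ 11 mm → Resistant
Gentamicin: 15 mm is ≥ 14 mm ⇒ susceptible
Cefepime 19 mm: in 15–20 mm ⇒ Intermediate

imipenem, cefazolin, gentamicin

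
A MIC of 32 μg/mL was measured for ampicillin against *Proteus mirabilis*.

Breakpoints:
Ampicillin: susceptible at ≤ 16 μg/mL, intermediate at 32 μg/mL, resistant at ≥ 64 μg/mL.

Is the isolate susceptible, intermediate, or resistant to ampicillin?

Intermediate

Ampicillin (32 μg/mL) = 32 μg/mL — Intermediate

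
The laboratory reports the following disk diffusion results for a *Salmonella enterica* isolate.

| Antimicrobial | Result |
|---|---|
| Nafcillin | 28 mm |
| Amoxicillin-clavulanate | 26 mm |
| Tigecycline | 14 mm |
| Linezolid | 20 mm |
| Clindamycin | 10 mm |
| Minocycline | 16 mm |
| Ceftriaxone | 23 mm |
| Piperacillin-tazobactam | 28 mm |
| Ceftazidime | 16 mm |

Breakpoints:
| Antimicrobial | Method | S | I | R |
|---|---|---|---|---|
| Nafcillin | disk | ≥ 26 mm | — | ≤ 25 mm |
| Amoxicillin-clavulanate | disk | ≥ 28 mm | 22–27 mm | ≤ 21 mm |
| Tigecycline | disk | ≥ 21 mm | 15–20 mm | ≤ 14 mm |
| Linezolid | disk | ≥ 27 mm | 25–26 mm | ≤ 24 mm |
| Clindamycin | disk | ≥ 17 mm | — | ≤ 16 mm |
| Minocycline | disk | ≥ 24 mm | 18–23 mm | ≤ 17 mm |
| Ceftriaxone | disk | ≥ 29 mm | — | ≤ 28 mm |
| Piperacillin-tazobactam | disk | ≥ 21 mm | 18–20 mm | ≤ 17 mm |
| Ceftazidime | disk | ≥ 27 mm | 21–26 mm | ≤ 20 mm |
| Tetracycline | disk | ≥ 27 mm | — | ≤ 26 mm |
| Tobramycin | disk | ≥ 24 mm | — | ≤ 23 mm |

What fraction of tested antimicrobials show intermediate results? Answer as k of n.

Nafcillin (28 mm) ≥ 26 mm → susceptible
Amoxicillin-clavulanate 26 mm: in 22–27 mm → I
Tigecycline (14 mm) ≤ 14 mm → Resistant
Linezolid: 20 mm is ≤ 24 mm — resistant
Clindamycin: 10 mm is ≤ 16 mm → resistant
Minocycline: 16 mm is ≤ 17 mm → Resistant
Ceftriaxone (23 mm) ≤ 28 mm — resistant
Piperacillin-tazobactam: 28 mm is ≥ 21 mm — susceptible
Ceftazidime: 16 mm is ≤ 20 mm — R
Intermediate: 1/9

1 of 9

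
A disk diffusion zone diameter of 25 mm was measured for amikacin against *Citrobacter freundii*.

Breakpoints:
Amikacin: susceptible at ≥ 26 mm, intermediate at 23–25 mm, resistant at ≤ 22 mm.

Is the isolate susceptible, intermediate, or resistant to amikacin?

I

Amikacin 25 mm: in 23–25 mm — intermediate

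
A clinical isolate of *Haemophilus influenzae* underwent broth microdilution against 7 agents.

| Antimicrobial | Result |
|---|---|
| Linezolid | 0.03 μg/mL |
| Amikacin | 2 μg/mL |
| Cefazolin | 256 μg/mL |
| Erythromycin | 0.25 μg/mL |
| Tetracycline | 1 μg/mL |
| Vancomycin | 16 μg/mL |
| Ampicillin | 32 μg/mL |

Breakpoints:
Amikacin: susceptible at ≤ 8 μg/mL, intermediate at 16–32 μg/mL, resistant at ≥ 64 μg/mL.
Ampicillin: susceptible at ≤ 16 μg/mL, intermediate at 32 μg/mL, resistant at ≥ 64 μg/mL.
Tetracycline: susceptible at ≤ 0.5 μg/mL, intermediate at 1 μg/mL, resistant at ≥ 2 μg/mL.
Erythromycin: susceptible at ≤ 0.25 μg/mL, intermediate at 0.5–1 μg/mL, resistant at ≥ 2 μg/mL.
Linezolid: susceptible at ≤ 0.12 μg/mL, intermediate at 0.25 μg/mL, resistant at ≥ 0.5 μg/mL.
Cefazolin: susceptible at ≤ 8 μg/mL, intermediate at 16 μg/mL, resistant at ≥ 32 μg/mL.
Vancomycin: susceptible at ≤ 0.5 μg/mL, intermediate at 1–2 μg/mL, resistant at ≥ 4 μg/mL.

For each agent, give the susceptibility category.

S, S, R, S, I, R, I

Linezolid 0.03 μg/mL: ≤ 0.12 μg/mL → S
Amikacin: 2 μg/mL is ≤ 8 μg/mL — Susceptible
Cefazolin: 256 μg/mL is ≥ 32 μg/mL — Resistant
Erythromycin (0.25 μg/mL) ≤ 0.25 μg/mL ⇒ S
Tetracycline (1 μg/mL) = 1 μg/mL — I
Vancomycin (16 μg/mL) ≥ 4 μg/mL → resistant
Ampicillin (32 μg/mL) = 32 μg/mL — I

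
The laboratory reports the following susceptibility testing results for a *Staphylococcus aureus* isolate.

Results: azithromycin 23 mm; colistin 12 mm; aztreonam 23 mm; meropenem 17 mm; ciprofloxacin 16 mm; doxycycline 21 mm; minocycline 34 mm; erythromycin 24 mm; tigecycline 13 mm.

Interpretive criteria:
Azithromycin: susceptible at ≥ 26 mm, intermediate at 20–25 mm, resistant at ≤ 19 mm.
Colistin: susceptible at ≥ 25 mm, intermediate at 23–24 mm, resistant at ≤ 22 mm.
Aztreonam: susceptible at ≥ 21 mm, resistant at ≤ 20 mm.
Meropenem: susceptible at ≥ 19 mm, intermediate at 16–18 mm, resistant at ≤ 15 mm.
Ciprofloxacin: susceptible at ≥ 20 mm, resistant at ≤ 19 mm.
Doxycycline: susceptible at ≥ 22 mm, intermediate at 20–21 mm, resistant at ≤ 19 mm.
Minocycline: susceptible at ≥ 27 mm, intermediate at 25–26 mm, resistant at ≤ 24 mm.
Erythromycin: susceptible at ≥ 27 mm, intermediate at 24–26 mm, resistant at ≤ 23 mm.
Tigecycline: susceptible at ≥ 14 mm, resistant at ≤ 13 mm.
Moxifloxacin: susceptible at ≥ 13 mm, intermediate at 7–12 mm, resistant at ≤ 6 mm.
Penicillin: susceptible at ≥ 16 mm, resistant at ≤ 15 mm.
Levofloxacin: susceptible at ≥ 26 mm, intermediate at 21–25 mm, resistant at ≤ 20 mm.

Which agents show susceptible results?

aztreonam, minocycline

Azithromycin (23 mm) in 20–25 mm → I
Colistin (12 mm) ≤ 22 mm ⇒ Resistant
Aztreonam 23 mm: ≥ 21 mm ⇒ Susceptible
Meropenem: 17 mm is in 16–18 mm → I
Ciprofloxacin: 16 mm is ≤ 19 mm ⇒ resistant
Doxycycline 21 mm: in 20–21 mm → intermediate
Minocycline (34 mm) ≥ 27 mm → Susceptible
Erythromycin (24 mm) in 24–26 mm → intermediate
Tigecycline (13 mm) ≤ 13 mm — R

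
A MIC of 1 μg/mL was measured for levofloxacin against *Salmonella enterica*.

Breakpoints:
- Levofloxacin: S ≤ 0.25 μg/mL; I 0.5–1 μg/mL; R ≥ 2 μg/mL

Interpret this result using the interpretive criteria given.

Intermediate

Levofloxacin 1 μg/mL: in 0.5–1 μg/mL → I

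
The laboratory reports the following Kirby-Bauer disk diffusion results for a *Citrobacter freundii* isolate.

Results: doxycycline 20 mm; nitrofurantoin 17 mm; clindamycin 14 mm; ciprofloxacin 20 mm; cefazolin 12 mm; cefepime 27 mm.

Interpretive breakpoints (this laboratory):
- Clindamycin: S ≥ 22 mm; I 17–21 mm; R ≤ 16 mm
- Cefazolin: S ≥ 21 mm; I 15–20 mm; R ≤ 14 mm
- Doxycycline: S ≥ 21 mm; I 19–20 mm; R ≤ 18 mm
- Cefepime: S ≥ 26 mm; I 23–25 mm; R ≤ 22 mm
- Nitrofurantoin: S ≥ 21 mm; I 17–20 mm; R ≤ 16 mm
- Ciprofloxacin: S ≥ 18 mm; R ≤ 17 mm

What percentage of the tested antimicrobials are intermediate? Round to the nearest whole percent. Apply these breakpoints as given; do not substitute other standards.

Doxycycline (20 mm) in 19–20 mm → I
Nitrofurantoin 17 mm: in 17–20 mm → I
Clindamycin 14 mm: ≤ 16 mm ⇒ R
Ciprofloxacin: 20 mm is ≥ 18 mm → susceptible
Cefazolin 12 mm: ≤ 14 mm — Resistant
Cefepime: 27 mm is ≥ 26 mm ⇒ Susceptible
Intermediate: 2/6

33%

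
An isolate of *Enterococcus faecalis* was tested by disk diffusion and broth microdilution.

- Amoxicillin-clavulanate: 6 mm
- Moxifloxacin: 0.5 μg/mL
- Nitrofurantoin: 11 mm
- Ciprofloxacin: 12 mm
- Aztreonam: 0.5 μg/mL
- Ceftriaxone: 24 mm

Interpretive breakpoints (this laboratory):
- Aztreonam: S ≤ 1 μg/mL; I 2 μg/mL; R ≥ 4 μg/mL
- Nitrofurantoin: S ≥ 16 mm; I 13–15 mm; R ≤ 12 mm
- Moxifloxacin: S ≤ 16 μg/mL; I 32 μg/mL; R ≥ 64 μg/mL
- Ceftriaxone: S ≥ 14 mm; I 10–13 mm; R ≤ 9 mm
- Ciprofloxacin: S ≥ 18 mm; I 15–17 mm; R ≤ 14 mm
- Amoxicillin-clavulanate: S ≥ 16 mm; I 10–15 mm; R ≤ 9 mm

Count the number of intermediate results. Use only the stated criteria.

0

Amoxicillin-clavulanate 6 mm: ≤ 9 mm — resistant
Moxifloxacin: 0.5 μg/mL is ≤ 16 μg/mL ⇒ Susceptible
Nitrofurantoin 11 mm: ≤ 12 mm ⇒ Resistant
Ciprofloxacin (12 mm) ≤ 14 mm ⇒ resistant
Aztreonam (0.5 μg/mL) ≤ 1 μg/mL — S
Ceftriaxone (24 mm) ≥ 14 mm — Susceptible
Intermediate: 0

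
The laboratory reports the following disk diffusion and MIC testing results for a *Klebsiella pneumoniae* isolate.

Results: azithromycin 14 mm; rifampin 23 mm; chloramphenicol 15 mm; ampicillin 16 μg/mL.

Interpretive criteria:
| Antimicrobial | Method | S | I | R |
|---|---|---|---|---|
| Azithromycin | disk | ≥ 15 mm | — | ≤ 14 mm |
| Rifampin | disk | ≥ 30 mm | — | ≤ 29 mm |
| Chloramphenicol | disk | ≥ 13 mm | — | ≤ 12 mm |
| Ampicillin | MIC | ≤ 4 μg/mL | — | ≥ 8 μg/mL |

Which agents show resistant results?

azithromycin, rifampin, ampicillin

Azithromycin (14 mm) ≤ 14 mm ⇒ R
Rifampin: 23 mm is ≤ 29 mm ⇒ resistant
Chloramphenicol: 15 mm is ≥ 13 mm ⇒ Susceptible
Ampicillin: 16 μg/mL is ≥ 8 μg/mL — resistant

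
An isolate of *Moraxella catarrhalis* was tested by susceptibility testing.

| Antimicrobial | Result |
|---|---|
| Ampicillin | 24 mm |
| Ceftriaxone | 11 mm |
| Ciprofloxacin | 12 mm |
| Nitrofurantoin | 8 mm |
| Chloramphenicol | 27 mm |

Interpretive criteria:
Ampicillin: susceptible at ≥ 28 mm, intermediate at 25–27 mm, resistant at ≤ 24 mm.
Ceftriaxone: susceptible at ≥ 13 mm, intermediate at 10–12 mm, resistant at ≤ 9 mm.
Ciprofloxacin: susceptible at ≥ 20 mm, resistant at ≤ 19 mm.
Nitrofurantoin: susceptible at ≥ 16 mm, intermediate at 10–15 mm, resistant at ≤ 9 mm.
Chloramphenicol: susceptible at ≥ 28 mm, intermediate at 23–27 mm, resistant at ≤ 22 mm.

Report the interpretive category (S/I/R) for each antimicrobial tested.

R, I, R, R, I

Ampicillin 24 mm: ≤ 24 mm — resistant
Ceftriaxone 11 mm: in 10–12 mm ⇒ Intermediate
Ciprofloxacin: 12 mm is ≤ 19 mm → resistant
Nitrofurantoin 8 mm: ≤ 9 mm — R
Chloramphenicol: 27 mm is in 23–27 mm → intermediate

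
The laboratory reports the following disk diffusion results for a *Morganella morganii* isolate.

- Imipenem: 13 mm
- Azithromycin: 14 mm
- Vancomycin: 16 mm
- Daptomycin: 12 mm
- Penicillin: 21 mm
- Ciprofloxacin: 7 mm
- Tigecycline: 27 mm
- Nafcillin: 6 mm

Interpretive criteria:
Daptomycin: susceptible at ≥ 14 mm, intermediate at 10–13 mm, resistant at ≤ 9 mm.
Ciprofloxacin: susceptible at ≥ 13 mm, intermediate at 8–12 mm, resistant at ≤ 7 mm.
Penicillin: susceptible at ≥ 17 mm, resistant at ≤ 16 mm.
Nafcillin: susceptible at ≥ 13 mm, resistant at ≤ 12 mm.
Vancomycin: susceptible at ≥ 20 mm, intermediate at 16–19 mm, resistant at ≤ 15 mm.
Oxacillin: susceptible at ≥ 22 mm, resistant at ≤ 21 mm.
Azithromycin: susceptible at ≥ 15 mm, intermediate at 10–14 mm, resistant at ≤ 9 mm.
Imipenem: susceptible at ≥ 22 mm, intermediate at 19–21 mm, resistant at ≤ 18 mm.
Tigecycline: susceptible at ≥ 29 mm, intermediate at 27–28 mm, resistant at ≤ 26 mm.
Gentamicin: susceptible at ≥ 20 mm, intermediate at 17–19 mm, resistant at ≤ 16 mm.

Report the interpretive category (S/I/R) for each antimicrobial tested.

Imipenem: 13 mm is ≤ 18 mm ⇒ Resistant
Azithromycin 14 mm: in 10–14 mm — intermediate
Vancomycin 16 mm: in 16–19 mm → I
Daptomycin 12 mm: in 10–13 mm ⇒ I
Penicillin: 21 mm is ≥ 17 mm ⇒ S
Ciprofloxacin 7 mm: ≤ 7 mm ⇒ Resistant
Tigecycline 27 mm: in 27–28 mm — intermediate
Nafcillin 6 mm: ≤ 12 mm → resistant

R, I, I, I, S, R, I, R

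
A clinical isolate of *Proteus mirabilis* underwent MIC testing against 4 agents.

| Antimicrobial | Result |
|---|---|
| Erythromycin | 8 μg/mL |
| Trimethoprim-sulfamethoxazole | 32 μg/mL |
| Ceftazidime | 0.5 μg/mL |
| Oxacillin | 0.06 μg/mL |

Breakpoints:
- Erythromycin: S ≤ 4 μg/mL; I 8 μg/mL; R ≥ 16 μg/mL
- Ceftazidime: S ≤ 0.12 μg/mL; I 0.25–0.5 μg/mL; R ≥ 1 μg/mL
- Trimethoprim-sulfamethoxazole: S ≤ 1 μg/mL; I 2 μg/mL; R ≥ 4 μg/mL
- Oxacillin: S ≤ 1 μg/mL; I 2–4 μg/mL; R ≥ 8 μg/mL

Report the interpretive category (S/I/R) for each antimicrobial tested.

Erythromycin: 8 μg/mL is = 8 μg/mL → intermediate
Trimethoprim-sulfamethoxazole (32 μg/mL) ≥ 4 μg/mL — R
Ceftazidime (0.5 μg/mL) in 0.25–0.5 μg/mL → I
Oxacillin: 0.06 μg/mL is ≤ 1 μg/mL → S

I, R, I, S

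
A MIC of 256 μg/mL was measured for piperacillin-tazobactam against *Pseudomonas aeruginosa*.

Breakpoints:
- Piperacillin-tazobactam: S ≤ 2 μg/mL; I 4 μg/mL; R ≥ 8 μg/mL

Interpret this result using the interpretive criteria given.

R

Piperacillin-tazobactam (256 μg/mL) ≥ 8 μg/mL — Resistant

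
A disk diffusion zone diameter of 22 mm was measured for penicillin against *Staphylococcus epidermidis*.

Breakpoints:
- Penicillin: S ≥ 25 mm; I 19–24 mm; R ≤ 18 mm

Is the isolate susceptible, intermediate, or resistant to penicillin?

I

Penicillin 22 mm: in 19–24 mm → I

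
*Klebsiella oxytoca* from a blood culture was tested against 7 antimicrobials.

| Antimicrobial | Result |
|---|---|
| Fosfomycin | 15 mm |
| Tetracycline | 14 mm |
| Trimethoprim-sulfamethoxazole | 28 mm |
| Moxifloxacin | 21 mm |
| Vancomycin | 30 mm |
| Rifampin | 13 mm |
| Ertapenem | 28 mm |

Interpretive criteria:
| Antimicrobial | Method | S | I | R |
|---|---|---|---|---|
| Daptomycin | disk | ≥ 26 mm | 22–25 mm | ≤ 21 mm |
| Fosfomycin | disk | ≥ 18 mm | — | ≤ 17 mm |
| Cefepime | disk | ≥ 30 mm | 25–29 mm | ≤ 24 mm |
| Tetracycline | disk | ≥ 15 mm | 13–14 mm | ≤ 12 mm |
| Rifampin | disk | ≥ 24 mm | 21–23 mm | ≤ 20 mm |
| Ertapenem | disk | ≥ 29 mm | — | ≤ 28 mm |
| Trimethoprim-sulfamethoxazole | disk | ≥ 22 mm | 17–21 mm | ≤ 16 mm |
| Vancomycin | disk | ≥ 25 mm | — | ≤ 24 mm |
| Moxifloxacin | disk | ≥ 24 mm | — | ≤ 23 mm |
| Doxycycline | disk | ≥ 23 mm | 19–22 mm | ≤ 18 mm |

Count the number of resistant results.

4

Fosfomycin: 15 mm is ≤ 17 mm ⇒ Resistant
Tetracycline (14 mm) in 13–14 mm ⇒ Intermediate
Trimethoprim-sulfamethoxazole (28 mm) ≥ 22 mm ⇒ susceptible
Moxifloxacin: 21 mm is ≤ 23 mm — resistant
Vancomycin: 30 mm is ≥ 25 mm ⇒ S
Rifampin (13 mm) ≤ 20 mm ⇒ resistant
Ertapenem: 28 mm is ≤ 28 mm — resistant
Resistant: 4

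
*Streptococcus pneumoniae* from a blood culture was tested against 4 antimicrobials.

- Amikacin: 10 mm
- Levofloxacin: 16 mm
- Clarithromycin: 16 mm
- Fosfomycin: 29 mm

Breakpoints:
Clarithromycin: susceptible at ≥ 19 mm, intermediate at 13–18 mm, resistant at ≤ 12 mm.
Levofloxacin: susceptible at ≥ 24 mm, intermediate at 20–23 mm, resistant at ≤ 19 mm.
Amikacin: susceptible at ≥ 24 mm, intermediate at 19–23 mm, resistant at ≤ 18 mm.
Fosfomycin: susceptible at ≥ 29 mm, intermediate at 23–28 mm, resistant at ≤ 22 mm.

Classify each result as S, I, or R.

R, R, I, S

Amikacin (10 mm) ≤ 18 mm ⇒ Resistant
Levofloxacin: 16 mm is ≤ 19 mm → R
Clarithromycin: 16 mm is in 13–18 mm → intermediate
Fosfomycin: 29 mm is ≥ 29 mm — susceptible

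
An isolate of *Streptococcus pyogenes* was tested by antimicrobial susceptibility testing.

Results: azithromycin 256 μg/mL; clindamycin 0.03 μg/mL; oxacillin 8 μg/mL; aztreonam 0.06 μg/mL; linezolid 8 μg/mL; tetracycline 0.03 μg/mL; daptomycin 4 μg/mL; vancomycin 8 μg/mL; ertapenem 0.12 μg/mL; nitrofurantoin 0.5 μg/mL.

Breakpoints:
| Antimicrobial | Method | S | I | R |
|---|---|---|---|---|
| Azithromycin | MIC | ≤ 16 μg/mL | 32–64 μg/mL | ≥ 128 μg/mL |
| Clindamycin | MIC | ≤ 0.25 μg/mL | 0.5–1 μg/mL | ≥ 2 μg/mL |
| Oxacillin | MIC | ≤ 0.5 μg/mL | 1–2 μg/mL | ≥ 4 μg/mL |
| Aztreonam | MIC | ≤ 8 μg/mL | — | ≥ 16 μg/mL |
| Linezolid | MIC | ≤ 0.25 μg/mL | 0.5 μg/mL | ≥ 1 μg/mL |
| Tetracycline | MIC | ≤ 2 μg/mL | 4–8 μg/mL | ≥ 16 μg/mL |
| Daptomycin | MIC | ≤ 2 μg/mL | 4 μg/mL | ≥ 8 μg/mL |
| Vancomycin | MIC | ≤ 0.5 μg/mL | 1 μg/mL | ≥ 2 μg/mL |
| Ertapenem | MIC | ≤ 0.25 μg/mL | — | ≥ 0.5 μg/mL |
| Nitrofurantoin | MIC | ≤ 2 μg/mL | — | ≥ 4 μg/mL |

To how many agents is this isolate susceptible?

Azithromycin 256 μg/mL: ≥ 128 μg/mL ⇒ R
Clindamycin: 0.03 μg/mL is ≤ 0.25 μg/mL ⇒ Susceptible
Oxacillin: 8 μg/mL is ≥ 4 μg/mL — Resistant
Aztreonam (0.06 μg/mL) ≤ 8 μg/mL ⇒ S
Linezolid: 8 μg/mL is ≥ 1 μg/mL → Resistant
Tetracycline (0.03 μg/mL) ≤ 2 μg/mL — S
Daptomycin 4 μg/mL: = 4 μg/mL → Intermediate
Vancomycin 8 μg/mL: ≥ 2 μg/mL → Resistant
Ertapenem (0.12 μg/mL) ≤ 0.25 μg/mL ⇒ Susceptible
Nitrofurantoin (0.5 μg/mL) ≤ 2 μg/mL → susceptible
Susceptible: 5

5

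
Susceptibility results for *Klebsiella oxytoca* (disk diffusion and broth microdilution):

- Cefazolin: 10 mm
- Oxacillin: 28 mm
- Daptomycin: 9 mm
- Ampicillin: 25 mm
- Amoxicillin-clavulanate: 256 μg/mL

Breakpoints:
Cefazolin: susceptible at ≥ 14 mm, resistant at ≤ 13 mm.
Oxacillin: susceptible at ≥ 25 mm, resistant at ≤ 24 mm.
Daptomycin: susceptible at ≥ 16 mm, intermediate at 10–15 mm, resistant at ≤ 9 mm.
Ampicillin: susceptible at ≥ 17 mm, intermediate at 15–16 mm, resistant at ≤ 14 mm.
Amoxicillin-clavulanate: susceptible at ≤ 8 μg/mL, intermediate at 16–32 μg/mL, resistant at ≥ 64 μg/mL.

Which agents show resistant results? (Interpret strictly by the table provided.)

cefazolin, daptomycin, amoxicillin-clavulanate

Cefazolin (10 mm) ≤ 13 mm — Resistant
Oxacillin: 28 mm is ≥ 25 mm → susceptible
Daptomycin (9 mm) ≤ 9 mm — resistant
Ampicillin (25 mm) ≥ 17 mm ⇒ susceptible
Amoxicillin-clavulanate 256 μg/mL: ≥ 64 μg/mL ⇒ R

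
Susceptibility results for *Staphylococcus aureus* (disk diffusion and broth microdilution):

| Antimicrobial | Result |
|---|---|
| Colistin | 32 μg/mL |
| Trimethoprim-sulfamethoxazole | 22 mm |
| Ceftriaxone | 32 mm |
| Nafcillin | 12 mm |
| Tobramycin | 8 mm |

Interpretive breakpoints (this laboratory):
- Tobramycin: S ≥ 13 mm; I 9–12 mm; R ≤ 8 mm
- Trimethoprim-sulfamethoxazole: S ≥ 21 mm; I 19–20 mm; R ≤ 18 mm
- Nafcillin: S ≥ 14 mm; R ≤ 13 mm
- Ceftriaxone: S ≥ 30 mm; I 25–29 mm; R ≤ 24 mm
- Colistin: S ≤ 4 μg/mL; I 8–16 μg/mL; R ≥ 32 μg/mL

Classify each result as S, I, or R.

Colistin (32 μg/mL) ≥ 32 μg/mL — resistant
Trimethoprim-sulfamethoxazole 22 mm: ≥ 21 mm ⇒ S
Ceftriaxone 32 mm: ≥ 30 mm ⇒ S
Nafcillin (12 mm) ≤ 13 mm → resistant
Tobramycin: 8 mm is ≤ 8 mm — resistant

R, S, S, R, R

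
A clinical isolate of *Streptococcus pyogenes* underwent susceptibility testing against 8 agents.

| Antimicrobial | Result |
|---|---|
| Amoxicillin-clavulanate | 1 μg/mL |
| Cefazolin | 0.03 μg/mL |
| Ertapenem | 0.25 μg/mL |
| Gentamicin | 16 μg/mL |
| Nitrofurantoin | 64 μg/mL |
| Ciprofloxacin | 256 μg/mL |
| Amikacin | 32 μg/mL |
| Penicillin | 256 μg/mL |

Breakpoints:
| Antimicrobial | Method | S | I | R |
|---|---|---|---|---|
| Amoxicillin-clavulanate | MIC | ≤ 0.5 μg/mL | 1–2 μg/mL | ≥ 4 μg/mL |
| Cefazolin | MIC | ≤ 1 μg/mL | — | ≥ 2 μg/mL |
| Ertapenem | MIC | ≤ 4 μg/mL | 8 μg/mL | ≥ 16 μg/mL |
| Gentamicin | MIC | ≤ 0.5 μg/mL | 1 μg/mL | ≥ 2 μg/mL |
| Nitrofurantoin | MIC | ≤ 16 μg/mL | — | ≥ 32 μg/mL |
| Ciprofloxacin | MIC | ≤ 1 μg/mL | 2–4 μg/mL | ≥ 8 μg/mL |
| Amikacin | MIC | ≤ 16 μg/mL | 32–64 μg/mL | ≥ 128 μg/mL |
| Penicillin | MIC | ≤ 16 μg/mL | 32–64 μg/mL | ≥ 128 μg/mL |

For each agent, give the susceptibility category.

I, S, S, R, R, R, I, R

Amoxicillin-clavulanate (1 μg/mL) in 1–2 μg/mL → I
Cefazolin (0.03 μg/mL) ≤ 1 μg/mL → susceptible
Ertapenem: 0.25 μg/mL is ≤ 4 μg/mL → susceptible
Gentamicin (16 μg/mL) ≥ 2 μg/mL ⇒ resistant
Nitrofurantoin (64 μg/mL) ≥ 32 μg/mL → R
Ciprofloxacin: 256 μg/mL is ≥ 8 μg/mL — resistant
Amikacin: 32 μg/mL is in 32–64 μg/mL ⇒ intermediate
Penicillin 256 μg/mL: ≥ 128 μg/mL ⇒ resistant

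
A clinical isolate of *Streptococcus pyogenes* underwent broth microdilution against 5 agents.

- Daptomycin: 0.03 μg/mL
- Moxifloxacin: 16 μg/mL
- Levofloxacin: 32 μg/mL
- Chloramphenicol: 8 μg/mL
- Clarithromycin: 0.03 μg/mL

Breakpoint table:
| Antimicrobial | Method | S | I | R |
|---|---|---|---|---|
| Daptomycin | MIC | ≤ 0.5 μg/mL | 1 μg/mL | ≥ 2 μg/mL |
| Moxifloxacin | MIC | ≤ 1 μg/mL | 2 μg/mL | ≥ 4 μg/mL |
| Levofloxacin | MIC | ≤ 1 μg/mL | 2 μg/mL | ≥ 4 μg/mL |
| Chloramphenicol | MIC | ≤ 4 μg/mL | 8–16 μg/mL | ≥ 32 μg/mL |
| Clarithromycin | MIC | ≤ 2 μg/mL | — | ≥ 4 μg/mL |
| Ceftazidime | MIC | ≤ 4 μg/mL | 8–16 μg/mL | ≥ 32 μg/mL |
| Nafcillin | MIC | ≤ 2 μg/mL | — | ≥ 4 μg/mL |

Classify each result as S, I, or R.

Daptomycin (0.03 μg/mL) ≤ 0.5 μg/mL ⇒ Susceptible
Moxifloxacin 16 μg/mL: ≥ 4 μg/mL → resistant
Levofloxacin 32 μg/mL: ≥ 4 μg/mL — Resistant
Chloramphenicol: 8 μg/mL is in 8–16 μg/mL ⇒ I
Clarithromycin: 0.03 μg/mL is ≤ 2 μg/mL → S

S, R, R, I, S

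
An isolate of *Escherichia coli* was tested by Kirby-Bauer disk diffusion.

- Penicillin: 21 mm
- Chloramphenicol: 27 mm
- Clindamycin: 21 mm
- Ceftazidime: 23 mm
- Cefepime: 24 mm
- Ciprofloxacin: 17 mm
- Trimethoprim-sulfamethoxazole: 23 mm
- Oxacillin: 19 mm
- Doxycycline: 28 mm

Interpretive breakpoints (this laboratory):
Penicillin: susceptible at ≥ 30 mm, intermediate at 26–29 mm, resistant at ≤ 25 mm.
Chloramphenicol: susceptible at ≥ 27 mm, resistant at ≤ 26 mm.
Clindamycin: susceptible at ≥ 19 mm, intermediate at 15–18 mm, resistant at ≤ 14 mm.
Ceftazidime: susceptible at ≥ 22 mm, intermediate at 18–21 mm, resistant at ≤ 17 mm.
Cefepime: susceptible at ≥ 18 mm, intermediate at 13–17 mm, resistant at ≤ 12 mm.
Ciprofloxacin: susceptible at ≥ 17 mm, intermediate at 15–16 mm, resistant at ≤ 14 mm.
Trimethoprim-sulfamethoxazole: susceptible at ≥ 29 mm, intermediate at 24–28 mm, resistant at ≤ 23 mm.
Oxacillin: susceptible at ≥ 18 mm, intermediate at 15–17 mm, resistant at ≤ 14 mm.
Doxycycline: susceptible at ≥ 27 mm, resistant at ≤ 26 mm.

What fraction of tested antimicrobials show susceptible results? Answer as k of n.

7 of 9

Penicillin: 21 mm is ≤ 25 mm ⇒ Resistant
Chloramphenicol (27 mm) ≥ 27 mm — Susceptible
Clindamycin (21 mm) ≥ 19 mm ⇒ S
Ceftazidime (23 mm) ≥ 22 mm — susceptible
Cefepime (24 mm) ≥ 18 mm → susceptible
Ciprofloxacin 17 mm: ≥ 17 mm → Susceptible
Trimethoprim-sulfamethoxazole 23 mm: ≤ 23 mm → R
Oxacillin: 19 mm is ≥ 18 mm → susceptible
Doxycycline 28 mm: ≥ 27 mm → susceptible
Susceptible: 7/9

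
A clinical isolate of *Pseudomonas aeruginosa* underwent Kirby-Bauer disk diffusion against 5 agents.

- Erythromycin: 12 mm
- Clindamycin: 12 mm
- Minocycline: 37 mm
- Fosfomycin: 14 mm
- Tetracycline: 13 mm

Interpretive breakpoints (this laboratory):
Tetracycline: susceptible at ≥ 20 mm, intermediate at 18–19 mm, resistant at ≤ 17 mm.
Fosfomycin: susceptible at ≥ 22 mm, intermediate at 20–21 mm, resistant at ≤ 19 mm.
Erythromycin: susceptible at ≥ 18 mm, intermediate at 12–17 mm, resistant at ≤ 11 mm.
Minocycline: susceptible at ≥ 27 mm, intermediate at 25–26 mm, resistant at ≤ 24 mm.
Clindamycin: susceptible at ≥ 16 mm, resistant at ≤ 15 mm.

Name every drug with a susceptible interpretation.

minocycline

Erythromycin: 12 mm is in 12–17 mm ⇒ I
Clindamycin (12 mm) ≤ 15 mm ⇒ Resistant
Minocycline (37 mm) ≥ 27 mm — S
Fosfomycin: 14 mm is ≤ 19 mm → Resistant
Tetracycline (13 mm) ≤ 17 mm → R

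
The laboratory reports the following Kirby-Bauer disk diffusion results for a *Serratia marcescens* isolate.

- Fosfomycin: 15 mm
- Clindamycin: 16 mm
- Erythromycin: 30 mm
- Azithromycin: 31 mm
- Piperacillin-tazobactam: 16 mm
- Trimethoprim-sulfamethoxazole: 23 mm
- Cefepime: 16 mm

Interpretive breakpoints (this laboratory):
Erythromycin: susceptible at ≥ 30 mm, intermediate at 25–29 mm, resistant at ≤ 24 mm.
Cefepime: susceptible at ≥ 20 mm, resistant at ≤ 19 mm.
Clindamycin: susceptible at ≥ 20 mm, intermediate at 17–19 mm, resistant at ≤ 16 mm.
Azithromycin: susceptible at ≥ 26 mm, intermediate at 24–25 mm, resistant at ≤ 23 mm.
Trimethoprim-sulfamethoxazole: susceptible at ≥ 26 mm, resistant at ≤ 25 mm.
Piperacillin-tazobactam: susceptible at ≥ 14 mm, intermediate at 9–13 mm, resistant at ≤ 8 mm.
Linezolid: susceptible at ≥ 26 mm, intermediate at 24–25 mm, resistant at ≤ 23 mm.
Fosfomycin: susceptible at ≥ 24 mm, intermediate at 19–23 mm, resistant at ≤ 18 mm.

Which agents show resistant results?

Fosfomycin (15 mm) ≤ 18 mm → Resistant
Clindamycin: 16 mm is ≤ 16 mm ⇒ R
Erythromycin 30 mm: ≥ 30 mm → susceptible
Azithromycin (31 mm) ≥ 26 mm → susceptible
Piperacillin-tazobactam: 16 mm is ≥ 14 mm — Susceptible
Trimethoprim-sulfamethoxazole 23 mm: ≤ 25 mm — resistant
Cefepime 16 mm: ≤ 19 mm → R

fosfomycin, clindamycin, trimethoprim-sulfamethoxazole, cefepime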